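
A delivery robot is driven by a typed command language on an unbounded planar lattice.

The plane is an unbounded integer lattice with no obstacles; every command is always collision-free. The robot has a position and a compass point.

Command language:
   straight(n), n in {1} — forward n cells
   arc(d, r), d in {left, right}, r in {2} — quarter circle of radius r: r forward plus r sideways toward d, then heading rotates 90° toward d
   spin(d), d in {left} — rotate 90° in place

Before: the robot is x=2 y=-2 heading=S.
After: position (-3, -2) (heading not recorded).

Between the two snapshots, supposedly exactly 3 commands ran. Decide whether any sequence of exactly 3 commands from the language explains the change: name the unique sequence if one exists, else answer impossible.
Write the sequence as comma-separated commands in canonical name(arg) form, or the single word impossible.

initial: x=2 y=-2 heading=S
step 1 (arc(right, 2)): x=0 y=-4 heading=W
step 2 (straight(1)): x=-1 y=-4 heading=W
step 3 (arc(right, 2)): x=-3 y=-2 heading=N
no rival 3-sequence matches.

arc(right, 2), straight(1), arc(right, 2)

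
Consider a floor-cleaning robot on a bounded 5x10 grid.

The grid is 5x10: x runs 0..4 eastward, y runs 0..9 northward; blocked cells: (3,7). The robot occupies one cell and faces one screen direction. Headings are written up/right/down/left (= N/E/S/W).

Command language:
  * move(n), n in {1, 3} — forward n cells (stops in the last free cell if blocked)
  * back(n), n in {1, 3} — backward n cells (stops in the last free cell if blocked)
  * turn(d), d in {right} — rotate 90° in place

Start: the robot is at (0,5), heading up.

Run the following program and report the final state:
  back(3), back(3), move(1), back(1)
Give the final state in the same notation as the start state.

from: at (0,5), heading up
t=1 back(3) ⇒ at (0,2), heading up
t=2 back(3) ⇒ at (0,0), heading up
t=3 move(1) ⇒ at (0,1), heading up
t=4 back(1) ⇒ at (0,0), heading up

at (0,0), heading up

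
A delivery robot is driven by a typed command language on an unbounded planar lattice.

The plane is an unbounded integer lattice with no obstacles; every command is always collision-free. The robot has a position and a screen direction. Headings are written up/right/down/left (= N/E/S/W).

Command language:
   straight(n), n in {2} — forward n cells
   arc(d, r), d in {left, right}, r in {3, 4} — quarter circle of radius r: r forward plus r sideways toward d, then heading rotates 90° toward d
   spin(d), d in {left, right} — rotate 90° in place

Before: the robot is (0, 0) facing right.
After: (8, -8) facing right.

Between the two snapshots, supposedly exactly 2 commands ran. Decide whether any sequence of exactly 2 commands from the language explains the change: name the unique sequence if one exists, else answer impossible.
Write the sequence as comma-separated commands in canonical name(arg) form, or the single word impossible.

arc(right, 4), arc(left, 4)

key: heading stays E — rotations cancel among the 2 commands
begin: (0, 0) facing right
[1] after arc(right, 4): (4, -4) facing down
[2] after arc(left, 4): (8, -8) facing right
no rival 2-sequence matches.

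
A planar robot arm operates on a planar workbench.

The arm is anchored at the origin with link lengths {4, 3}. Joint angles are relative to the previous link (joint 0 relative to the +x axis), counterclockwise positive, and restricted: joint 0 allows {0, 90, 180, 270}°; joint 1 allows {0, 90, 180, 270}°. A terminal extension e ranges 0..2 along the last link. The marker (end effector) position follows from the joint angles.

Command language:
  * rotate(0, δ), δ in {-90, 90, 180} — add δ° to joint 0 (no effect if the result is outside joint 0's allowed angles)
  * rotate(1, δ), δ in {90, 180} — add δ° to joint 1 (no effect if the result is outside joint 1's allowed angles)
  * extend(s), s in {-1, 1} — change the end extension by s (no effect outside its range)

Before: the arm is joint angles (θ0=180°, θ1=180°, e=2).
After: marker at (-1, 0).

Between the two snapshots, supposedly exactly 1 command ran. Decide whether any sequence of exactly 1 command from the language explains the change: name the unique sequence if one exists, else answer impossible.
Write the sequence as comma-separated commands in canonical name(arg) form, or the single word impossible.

from: joint angles (θ0=180°, θ1=180°, e=2)
t=1 rotate(0, 180) ⇒ joint angles (θ0=0°, θ1=180°, e=2)
no other 1-command option fits: unique.

rotate(0, 180)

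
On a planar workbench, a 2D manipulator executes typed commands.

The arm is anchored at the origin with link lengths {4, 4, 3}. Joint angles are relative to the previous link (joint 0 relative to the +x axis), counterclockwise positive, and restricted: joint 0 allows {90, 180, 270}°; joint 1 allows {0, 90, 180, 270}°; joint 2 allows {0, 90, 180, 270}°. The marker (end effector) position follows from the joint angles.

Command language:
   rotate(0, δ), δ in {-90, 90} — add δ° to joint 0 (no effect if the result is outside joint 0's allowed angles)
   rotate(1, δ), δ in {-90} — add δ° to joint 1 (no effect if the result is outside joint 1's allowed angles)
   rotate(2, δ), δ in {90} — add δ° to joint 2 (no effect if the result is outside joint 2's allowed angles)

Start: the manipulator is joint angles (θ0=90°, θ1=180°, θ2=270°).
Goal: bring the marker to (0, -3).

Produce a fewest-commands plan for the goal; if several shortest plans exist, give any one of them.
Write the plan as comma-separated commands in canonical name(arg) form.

rotate(0, 90)

start: joint angles (θ0=90°, θ1=180°, θ2=270°)
[1] after rotate(0, 90): joint angles (θ0=180°, θ1=180°, θ2=270°)
no 0-step plan works, so 1 is optimal.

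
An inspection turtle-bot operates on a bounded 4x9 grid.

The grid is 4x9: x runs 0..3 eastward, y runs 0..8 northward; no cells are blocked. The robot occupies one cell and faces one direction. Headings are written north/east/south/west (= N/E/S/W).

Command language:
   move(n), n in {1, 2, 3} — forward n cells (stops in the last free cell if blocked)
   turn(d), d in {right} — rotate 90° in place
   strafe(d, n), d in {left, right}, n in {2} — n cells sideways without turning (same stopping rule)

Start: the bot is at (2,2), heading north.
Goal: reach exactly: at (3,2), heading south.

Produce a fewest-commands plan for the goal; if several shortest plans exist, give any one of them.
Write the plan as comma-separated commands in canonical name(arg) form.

initial: at (2,2), heading north
[1] after strafe(right, 2): at (3,2), heading north
[2] after turn(right): at (3,2), heading east
[3] after turn(right): at (3,2), heading south
minimal: 3 command(s), checked below 3.

strafe(right, 2), turn(right), turn(right)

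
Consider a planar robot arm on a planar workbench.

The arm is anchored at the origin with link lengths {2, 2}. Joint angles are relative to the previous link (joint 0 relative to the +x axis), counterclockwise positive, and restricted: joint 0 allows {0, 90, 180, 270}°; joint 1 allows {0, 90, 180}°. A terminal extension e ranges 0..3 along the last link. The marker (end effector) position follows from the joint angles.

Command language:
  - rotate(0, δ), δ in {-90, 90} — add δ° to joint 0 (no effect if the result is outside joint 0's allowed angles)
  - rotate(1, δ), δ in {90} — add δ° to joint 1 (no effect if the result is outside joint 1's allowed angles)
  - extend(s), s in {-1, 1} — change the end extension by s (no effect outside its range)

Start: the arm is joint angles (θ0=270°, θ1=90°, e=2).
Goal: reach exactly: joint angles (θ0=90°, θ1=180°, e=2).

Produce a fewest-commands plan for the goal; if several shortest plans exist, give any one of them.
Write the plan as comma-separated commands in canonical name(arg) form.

rotate(0, 90), rotate(0, 90), rotate(1, 90)

initial: joint angles (θ0=270°, θ1=90°, e=2)
1. rotate(0, 90) → joint angles (θ0=0°, θ1=90°, e=2)
2. rotate(0, 90) → joint angles (θ0=90°, θ1=90°, e=2)
3. rotate(1, 90) → joint angles (θ0=90°, θ1=180°, e=2)
nothing shorter than 3 reaches the goal.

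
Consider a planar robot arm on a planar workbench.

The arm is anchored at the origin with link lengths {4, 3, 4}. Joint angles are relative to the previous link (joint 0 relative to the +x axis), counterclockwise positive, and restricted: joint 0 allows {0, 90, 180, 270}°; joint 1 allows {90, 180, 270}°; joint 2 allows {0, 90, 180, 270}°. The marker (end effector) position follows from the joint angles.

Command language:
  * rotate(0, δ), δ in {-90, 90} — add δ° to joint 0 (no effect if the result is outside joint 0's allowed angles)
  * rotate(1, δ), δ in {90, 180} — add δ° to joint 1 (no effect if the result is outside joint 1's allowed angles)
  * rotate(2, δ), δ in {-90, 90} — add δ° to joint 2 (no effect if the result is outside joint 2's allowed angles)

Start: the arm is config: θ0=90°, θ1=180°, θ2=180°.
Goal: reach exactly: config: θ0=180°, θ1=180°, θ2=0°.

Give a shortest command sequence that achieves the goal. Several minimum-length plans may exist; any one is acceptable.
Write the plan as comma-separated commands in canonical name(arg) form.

rotate(2, 90), rotate(2, 90), rotate(0, 90)

start: config: θ0=90°, θ1=180°, θ2=180°
[1] after rotate(2, 90): config: θ0=90°, θ1=180°, θ2=270°
[2] after rotate(2, 90): config: θ0=90°, θ1=180°, θ2=0°
[3] after rotate(0, 90): config: θ0=180°, θ1=180°, θ2=0°
nothing shorter than 3 reaches the goal.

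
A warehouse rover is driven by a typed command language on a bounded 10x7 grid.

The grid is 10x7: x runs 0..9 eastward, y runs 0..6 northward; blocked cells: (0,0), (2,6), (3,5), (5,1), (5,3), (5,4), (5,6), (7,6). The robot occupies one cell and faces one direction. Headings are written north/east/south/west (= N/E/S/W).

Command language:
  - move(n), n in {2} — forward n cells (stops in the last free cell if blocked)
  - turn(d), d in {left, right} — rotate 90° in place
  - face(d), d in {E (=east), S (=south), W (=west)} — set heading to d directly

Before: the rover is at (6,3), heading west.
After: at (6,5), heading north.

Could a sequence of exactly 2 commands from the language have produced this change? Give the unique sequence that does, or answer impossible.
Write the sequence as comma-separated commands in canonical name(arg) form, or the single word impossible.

turn(right), move(2)

key: order matters: swapping turn(right) and move(2) lands elsewhere
start: at (6,3), heading west
[1] after turn(right): at (6,3), heading north
[2] after move(2): at (6,5), heading north
uniquely the one of 36 2-step routes that fits.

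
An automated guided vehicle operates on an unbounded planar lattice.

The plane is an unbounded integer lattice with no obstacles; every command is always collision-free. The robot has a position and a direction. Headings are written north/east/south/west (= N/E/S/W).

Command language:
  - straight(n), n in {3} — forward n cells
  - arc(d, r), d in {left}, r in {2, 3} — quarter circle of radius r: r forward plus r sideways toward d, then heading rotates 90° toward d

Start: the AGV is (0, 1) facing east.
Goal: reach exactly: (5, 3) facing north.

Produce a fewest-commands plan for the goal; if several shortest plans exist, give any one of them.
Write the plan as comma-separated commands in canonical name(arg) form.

initial: (0, 1) facing east
[1] after straight(3): (3, 1) facing east
[2] after arc(left, 2): (5, 3) facing north
shorter routes all fall short; 2 is best.

straight(3), arc(left, 2)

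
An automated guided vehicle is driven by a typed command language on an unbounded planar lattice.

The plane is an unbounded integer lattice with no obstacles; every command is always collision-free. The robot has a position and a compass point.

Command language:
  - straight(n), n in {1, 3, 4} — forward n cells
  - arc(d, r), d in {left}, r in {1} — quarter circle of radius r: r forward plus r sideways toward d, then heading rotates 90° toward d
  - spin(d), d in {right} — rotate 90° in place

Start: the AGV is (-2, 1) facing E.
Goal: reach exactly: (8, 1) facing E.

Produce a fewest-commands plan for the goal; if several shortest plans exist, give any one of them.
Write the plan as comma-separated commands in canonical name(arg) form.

from: (-2, 1) facing E
step 1 (straight(3)): (1, 1) facing E
step 2 (straight(3)): (4, 1) facing E
step 3 (straight(4)): (8, 1) facing E
shorter routes all fall short; 3 is best.

straight(3), straight(3), straight(4)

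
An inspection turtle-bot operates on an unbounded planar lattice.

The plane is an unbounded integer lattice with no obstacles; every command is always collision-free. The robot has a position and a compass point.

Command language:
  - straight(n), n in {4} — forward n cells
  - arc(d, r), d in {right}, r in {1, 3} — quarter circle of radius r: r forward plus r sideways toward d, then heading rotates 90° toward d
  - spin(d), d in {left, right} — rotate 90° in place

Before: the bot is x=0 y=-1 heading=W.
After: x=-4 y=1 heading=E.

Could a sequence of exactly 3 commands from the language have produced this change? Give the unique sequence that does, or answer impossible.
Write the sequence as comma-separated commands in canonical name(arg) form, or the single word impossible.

straight(4), arc(right, 1), arc(right, 1)

key: running arc(right, 1) before straight(4) would end elsewhere — order is forced
initial: x=0 y=-1 heading=W
step 1 (straight(4)): x=-4 y=-1 heading=W
step 2 (arc(right, 1)): x=-5 y=0 heading=N
step 3 (arc(right, 1)): x=-4 y=1 heading=E
no other 3-command option fits: unique.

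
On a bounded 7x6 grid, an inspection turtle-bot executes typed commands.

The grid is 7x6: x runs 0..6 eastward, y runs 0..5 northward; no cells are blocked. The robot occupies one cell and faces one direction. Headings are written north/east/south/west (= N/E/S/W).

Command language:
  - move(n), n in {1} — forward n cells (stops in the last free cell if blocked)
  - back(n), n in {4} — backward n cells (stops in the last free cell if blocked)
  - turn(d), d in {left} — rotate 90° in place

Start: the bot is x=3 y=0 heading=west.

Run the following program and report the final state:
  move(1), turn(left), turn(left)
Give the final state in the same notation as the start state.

initial: x=3 y=0 heading=west
step 1 (move(1)): x=2 y=0 heading=west
step 2 (turn(left)): x=2 y=0 heading=south
step 3 (turn(left)): x=2 y=0 heading=east

x=2 y=0 heading=east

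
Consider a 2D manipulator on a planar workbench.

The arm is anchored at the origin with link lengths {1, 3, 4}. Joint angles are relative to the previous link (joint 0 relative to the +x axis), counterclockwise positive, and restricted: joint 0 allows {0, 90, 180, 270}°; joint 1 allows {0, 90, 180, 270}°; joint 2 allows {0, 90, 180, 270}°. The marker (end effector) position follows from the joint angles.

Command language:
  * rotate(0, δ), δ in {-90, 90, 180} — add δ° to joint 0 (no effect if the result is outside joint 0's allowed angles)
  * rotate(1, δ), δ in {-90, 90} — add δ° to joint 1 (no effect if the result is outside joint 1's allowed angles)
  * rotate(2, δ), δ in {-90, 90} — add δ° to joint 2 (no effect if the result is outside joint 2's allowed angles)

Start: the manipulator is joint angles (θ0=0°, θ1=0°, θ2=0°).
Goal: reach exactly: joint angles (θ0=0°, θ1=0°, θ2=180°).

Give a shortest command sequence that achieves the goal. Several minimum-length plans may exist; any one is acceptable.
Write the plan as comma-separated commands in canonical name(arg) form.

rotate(2, 90), rotate(2, 90)

begin: joint angles (θ0=0°, θ1=0°, θ2=0°)
t=1 rotate(2, 90) ⇒ joint angles (θ0=0°, θ1=0°, θ2=90°)
t=2 rotate(2, 90) ⇒ joint angles (θ0=0°, θ1=0°, θ2=180°)
shorter routes all fall short; 2 is best.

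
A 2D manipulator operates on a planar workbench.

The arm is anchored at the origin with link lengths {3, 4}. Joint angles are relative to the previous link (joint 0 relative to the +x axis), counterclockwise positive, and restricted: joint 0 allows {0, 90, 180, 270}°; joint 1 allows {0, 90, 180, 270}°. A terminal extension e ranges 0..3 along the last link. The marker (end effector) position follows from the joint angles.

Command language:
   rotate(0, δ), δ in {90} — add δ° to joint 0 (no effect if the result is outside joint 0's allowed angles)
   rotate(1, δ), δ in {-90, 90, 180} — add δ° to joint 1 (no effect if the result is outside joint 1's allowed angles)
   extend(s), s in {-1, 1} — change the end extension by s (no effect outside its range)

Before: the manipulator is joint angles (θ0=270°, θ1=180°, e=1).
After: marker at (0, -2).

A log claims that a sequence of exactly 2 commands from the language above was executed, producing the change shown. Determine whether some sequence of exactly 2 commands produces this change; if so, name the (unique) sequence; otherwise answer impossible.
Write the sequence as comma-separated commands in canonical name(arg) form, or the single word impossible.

rotate(0, 90), rotate(0, 90)

begin: joint angles (θ0=270°, θ1=180°, e=1)
[1] after rotate(0, 90): joint angles (θ0=0°, θ1=180°, e=1)
[2] after rotate(0, 90): joint angles (θ0=90°, θ1=180°, e=1)
uniquely the one of 36 2-step routes that fits.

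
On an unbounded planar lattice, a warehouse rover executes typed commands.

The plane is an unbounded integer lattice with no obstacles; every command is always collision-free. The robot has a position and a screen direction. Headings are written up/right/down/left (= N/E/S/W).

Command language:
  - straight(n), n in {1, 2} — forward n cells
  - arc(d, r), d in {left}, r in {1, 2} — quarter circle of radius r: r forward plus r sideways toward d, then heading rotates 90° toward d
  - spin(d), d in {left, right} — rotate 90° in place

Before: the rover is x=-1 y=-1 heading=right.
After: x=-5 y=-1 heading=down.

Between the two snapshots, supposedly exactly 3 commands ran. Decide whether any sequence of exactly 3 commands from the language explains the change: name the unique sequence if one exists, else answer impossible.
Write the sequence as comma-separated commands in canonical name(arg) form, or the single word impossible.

key: cell and facing (now S) both changed — the 3 commands mix motion and turning
t0: x=-1 y=-1 heading=right
1. spin(left) → x=-1 y=-1 heading=up
2. arc(left, 2) → x=-3 y=1 heading=left
3. arc(left, 2) → x=-5 y=-1 heading=down
no rival 3-sequence matches.

spin(left), arc(left, 2), arc(left, 2)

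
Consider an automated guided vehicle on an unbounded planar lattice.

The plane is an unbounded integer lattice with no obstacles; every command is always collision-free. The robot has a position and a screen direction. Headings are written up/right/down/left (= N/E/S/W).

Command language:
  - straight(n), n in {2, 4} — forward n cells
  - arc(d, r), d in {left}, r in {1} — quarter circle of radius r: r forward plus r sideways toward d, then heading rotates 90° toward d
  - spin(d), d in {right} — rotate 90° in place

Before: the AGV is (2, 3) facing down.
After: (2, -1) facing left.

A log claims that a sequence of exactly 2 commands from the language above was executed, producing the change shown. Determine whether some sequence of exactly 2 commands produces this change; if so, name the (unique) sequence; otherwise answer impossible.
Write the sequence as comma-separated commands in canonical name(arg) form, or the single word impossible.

key: position moved to (2,-1) AND the heading swung to W — translation plus rotation needed
from: (2, 3) facing down
t=1 straight(4) ⇒ (2, -1) facing down
t=2 spin(right) ⇒ (2, -1) facing left
all 16 alternatives checked — unique.

straight(4), spin(right)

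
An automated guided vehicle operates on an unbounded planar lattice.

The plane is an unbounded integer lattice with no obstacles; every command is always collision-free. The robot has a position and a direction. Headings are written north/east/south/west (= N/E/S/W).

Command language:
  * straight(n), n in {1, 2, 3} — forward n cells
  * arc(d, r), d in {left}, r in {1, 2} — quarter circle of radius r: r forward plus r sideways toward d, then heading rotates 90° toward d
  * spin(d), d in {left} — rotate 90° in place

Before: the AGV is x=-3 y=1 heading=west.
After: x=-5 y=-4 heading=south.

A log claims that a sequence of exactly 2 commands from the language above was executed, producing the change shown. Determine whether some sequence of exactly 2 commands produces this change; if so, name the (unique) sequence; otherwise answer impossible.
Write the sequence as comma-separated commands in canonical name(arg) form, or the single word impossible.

arc(left, 2), straight(3)

key: running straight(3) before arc(left, 2) would end elsewhere — order is forced
start: x=-3 y=1 heading=west
step 1 (arc(left, 2)): x=-5 y=-1 heading=south
step 2 (straight(3)): x=-5 y=-4 heading=south
no other 2-command option fits: unique.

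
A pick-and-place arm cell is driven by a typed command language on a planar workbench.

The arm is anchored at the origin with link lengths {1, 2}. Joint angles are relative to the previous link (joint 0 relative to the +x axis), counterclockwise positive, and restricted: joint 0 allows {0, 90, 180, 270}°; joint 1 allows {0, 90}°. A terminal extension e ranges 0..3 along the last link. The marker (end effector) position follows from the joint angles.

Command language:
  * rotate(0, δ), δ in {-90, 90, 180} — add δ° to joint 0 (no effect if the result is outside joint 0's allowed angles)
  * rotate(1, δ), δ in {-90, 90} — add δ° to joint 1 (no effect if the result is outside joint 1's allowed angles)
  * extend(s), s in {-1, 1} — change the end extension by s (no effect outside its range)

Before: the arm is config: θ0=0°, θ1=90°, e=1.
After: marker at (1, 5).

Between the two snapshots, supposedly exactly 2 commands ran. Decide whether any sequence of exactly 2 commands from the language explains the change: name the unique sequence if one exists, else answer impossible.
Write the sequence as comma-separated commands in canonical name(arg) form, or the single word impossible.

extend(1), extend(1)

start: config: θ0=0°, θ1=90°, e=1
step 1 (extend(1)): config: θ0=0°, θ1=90°, e=2
step 2 (extend(1)): config: θ0=0°, θ1=90°, e=3
no rival 2-sequence matches.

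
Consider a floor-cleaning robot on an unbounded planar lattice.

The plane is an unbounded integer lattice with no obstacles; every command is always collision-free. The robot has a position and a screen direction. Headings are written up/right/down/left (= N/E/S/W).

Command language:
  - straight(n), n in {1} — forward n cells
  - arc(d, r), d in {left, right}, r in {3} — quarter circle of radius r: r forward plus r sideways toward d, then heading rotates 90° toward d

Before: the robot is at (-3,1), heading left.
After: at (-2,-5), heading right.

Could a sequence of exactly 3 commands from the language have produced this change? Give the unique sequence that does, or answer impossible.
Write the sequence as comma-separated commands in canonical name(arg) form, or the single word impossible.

arc(left, 3), arc(left, 3), straight(1)

key: cell and facing (now E) both changed — the 3 commands mix motion and turning
from: at (-3,1), heading left
t=1 arc(left, 3) ⇒ at (-6,-2), heading down
t=2 arc(left, 3) ⇒ at (-3,-5), heading right
t=3 straight(1) ⇒ at (-2,-5), heading right
uniquely the one of 27 3-step routes that fits.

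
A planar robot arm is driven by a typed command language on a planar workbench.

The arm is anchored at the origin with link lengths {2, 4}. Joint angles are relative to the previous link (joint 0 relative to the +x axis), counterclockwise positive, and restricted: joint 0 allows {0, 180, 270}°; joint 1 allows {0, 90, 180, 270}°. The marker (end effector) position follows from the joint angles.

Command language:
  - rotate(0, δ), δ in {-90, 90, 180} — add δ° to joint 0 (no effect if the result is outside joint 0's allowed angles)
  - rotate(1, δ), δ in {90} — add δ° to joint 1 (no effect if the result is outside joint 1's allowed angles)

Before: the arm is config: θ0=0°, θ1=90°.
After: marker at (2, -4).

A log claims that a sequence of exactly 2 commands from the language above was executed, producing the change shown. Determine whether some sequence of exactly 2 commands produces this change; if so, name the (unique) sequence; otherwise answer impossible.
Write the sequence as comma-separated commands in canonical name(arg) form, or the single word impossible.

t0: config: θ0=0°, θ1=90°
t=1 rotate(1, 90) ⇒ config: θ0=0°, θ1=180°
t=2 rotate(1, 90) ⇒ config: θ0=0°, θ1=270°
uniquely the one of 16 2-step routes that fits.

rotate(1, 90), rotate(1, 90)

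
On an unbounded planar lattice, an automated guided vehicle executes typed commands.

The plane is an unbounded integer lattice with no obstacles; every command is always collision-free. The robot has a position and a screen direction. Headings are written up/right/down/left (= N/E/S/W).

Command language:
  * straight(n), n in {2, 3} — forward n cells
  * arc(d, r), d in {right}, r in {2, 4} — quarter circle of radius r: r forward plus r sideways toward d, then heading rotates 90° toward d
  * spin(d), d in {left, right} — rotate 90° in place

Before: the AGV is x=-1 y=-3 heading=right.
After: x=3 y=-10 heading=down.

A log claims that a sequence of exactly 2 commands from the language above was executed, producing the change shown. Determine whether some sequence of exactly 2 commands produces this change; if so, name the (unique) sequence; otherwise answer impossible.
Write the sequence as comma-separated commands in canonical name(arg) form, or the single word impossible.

key: position moved to (3,-10) AND the heading swung to S — translation plus rotation needed
start: x=-1 y=-3 heading=right
step 1 (arc(right, 4)): x=3 y=-7 heading=down
step 2 (straight(3)): x=3 y=-10 heading=down
no other 2-command option fits: unique.

arc(right, 4), straight(3)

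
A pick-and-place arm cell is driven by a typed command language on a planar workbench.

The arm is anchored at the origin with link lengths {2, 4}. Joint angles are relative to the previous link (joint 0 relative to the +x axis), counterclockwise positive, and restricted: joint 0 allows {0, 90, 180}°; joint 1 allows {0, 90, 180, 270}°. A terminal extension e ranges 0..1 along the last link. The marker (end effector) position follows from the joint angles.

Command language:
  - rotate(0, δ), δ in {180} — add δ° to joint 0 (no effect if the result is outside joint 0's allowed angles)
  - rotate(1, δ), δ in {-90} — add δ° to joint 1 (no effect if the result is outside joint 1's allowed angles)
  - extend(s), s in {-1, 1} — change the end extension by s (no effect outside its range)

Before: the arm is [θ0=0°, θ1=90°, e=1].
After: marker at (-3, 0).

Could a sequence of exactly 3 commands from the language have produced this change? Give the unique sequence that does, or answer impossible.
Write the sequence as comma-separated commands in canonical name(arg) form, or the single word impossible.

from: [θ0=0°, θ1=90°, e=1]
step 1 (rotate(1, -90)): [θ0=0°, θ1=0°, e=1]
step 2 (rotate(1, -90)): [θ0=0°, θ1=270°, e=1]
step 3 (rotate(1, -90)): [θ0=0°, θ1=180°, e=1]
no other 3-command option fits: unique.

rotate(1, -90), rotate(1, -90), rotate(1, -90)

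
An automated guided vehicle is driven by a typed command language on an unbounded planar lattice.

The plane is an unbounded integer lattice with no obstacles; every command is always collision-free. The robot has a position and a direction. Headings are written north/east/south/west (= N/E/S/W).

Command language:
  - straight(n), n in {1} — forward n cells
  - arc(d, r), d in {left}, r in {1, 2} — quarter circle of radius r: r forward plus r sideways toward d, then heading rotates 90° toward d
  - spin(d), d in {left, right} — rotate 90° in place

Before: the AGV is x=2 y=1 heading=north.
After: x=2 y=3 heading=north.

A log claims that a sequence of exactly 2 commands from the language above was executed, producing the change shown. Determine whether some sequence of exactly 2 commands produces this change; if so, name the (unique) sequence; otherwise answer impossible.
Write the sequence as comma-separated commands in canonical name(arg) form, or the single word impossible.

key: still facing N at the end — nothing in the sequence rotates
begin: x=2 y=1 heading=north
1. straight(1) → x=2 y=2 heading=north
2. straight(1) → x=2 y=3 heading=north
no rival 2-sequence matches.

straight(1), straight(1)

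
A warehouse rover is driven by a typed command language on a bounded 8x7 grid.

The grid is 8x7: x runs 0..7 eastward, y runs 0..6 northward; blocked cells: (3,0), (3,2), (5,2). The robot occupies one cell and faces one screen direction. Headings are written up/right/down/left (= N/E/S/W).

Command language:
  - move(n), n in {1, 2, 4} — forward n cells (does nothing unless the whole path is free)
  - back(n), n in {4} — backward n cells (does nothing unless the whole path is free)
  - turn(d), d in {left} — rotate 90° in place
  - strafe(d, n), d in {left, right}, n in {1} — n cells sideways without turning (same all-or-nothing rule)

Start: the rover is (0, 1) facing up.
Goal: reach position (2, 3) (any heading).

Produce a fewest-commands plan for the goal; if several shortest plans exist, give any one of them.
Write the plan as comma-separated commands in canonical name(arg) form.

initial: (0, 1) facing up
t=1 move(2) ⇒ (0, 3) facing up
t=2 strafe(right, 1) ⇒ (1, 3) facing up
t=3 strafe(right, 1) ⇒ (2, 3) facing up
shorter routes all fall short; 3 is best.

move(2), strafe(right, 1), strafe(right, 1)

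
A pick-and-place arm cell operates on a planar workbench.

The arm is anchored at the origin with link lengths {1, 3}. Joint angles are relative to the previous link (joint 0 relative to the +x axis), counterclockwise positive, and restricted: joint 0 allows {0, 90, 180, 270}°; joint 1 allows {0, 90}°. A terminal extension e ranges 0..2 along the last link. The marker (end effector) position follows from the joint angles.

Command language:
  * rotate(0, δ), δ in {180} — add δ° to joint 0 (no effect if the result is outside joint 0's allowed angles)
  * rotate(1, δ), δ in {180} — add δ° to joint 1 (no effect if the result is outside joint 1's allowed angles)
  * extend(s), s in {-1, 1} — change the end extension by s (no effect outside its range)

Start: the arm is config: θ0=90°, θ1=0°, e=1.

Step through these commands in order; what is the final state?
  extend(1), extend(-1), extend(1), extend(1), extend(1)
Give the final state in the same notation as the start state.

config: θ0=90°, θ1=0°, e=2

t0: config: θ0=90°, θ1=0°, e=1
[1] after extend(1): config: θ0=90°, θ1=0°, e=2
[2] after extend(-1): config: θ0=90°, θ1=0°, e=1
[3] after extend(1): config: θ0=90°, θ1=0°, e=2
[4] after extend(1): config: θ0=90°, θ1=0°, e=2
[5] after extend(1): config: θ0=90°, θ1=0°, e=2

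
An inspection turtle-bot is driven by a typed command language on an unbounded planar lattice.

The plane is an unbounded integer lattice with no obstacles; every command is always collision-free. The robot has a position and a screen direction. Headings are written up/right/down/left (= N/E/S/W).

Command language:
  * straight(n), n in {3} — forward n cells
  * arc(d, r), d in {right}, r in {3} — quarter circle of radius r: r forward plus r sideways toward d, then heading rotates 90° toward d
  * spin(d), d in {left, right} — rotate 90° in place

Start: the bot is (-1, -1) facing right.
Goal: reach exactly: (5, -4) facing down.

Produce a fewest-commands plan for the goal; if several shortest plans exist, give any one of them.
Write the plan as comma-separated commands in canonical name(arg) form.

initial: (-1, -1) facing right
1. straight(3) → (2, -1) facing right
2. arc(right, 3) → (5, -4) facing down
no 1-step plan works, so 2 is optimal.

straight(3), arc(right, 3)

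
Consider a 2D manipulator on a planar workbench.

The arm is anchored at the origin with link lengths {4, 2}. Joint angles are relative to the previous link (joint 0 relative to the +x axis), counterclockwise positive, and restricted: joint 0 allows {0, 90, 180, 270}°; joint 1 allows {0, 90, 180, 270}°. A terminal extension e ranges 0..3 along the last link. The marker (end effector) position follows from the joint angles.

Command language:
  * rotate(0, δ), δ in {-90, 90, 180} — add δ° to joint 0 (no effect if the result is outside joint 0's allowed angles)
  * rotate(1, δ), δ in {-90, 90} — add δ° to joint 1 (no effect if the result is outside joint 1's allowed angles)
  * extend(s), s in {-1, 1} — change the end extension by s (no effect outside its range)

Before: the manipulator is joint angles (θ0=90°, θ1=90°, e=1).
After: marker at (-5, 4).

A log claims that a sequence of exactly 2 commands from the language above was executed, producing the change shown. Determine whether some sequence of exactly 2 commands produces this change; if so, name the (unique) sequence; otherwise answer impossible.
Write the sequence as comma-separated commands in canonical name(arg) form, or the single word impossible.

t0: joint angles (θ0=90°, θ1=90°, e=1)
1. extend(1) → joint angles (θ0=90°, θ1=90°, e=2)
2. extend(1) → joint angles (θ0=90°, θ1=90°, e=3)
uniquely the one of 49 2-step routes that fits.

extend(1), extend(1)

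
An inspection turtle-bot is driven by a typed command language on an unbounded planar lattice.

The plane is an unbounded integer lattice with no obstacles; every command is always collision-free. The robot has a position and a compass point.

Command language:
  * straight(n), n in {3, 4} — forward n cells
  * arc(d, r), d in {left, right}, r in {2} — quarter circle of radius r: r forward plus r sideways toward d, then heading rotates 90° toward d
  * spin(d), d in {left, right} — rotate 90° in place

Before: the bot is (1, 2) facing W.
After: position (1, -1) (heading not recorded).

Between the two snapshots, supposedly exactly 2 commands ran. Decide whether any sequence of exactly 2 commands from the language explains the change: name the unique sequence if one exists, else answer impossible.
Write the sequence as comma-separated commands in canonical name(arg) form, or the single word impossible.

spin(left), straight(3)

key: order matters: swapping spin(left) and straight(3) lands elsewhere
initial: (1, 2) facing W
[1] after spin(left): (1, 2) facing S
[2] after straight(3): (1, -1) facing S
no rival 2-sequence matches.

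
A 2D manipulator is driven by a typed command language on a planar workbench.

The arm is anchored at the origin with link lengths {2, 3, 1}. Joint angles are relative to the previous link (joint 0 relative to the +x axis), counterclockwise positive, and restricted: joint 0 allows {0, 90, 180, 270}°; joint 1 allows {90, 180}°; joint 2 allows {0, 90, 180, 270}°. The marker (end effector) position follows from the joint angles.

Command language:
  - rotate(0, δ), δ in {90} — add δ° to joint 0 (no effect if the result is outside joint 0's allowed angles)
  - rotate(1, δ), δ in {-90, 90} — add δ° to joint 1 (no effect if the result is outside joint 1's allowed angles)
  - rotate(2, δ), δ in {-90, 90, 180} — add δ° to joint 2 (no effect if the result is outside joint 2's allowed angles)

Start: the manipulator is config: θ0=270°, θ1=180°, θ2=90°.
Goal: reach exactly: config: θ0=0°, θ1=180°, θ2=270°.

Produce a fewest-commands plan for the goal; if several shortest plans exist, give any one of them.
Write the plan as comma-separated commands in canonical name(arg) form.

initial: config: θ0=270°, θ1=180°, θ2=90°
1. rotate(2, 180) → config: θ0=270°, θ1=180°, θ2=270°
2. rotate(0, 90) → config: θ0=0°, θ1=180°, θ2=270°
no 1-step plan works, so 2 is optimal.

rotate(2, 180), rotate(0, 90)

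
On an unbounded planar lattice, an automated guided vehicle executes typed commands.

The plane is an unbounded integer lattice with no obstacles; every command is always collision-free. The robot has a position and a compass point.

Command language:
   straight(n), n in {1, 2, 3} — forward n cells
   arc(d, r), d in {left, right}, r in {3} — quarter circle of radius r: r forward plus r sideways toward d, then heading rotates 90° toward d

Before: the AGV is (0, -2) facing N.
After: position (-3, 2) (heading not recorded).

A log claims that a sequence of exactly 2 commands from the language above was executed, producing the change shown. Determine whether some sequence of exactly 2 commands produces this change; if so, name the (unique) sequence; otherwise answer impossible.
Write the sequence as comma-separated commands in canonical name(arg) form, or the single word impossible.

straight(1), arc(left, 3)

key: order matters: swapping straight(1) and arc(left, 3) lands elsewhere
t0: (0, -2) facing N
t=1 straight(1) ⇒ (0, -1) facing N
t=2 arc(left, 3) ⇒ (-3, 2) facing W
all 25 alternatives checked — unique.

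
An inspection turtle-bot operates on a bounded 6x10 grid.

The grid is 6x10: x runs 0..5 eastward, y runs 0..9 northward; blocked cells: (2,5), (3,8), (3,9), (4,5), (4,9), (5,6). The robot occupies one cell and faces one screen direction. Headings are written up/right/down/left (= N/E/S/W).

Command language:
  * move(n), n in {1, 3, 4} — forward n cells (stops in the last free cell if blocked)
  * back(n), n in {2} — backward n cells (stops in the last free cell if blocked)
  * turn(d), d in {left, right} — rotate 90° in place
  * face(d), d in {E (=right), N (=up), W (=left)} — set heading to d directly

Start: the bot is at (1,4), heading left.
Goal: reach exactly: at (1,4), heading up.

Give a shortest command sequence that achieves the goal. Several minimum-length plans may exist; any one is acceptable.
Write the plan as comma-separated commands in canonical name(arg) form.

begin: at (1,4), heading left
1. turn(right) → at (1,4), heading up
minimal: 1 command(s), checked below 1.

turn(right)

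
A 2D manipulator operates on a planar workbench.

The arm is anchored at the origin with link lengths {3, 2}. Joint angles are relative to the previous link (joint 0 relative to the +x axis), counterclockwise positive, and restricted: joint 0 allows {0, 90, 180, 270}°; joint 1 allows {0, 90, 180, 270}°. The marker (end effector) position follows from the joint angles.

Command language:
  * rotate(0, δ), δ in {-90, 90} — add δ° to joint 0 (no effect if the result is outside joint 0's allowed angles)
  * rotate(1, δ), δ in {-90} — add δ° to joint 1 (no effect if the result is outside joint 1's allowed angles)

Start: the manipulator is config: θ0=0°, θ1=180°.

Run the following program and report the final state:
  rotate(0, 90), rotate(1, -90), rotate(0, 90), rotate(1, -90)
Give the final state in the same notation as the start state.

config: θ0=180°, θ1=0°

initial: config: θ0=0°, θ1=180°
t=1 rotate(0, 90) ⇒ config: θ0=90°, θ1=180°
t=2 rotate(1, -90) ⇒ config: θ0=90°, θ1=90°
t=3 rotate(0, 90) ⇒ config: θ0=180°, θ1=90°
t=4 rotate(1, -90) ⇒ config: θ0=180°, θ1=0°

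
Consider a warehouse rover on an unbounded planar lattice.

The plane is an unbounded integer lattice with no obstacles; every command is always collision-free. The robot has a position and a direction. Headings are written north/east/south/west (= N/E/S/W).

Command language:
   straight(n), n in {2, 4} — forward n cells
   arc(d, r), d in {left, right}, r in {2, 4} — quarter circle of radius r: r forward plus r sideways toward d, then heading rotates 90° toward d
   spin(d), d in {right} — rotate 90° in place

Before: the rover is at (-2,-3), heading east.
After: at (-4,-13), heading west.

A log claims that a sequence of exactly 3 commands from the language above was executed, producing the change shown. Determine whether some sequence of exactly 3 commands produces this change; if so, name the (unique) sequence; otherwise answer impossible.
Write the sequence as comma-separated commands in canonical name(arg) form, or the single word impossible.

key: position moved to (-4,-13) AND the heading swung to W — translation plus rotation needed
initial: at (-2,-3), heading east
1. arc(right, 2) → at (0,-5), heading south
2. straight(4) → at (0,-9), heading south
3. arc(right, 4) → at (-4,-13), heading west
uniquely the one of 343 3-step routes that fits.

arc(right, 2), straight(4), arc(right, 4)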